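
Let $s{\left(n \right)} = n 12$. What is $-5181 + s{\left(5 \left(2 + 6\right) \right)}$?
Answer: $-4701$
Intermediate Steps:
$s{\left(n \right)} = 12 n$
$-5181 + s{\left(5 \left(2 + 6\right) \right)} = -5181 + 12 \cdot 5 \left(2 + 6\right) = -5181 + 12 \cdot 5 \cdot 8 = -5181 + 12 \cdot 40 = -5181 + 480 = -4701$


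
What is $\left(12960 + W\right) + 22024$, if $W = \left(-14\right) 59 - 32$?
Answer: $34126$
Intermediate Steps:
$W = -858$ ($W = -826 - 32 = -858$)
$\left(12960 + W\right) + 22024 = \left(12960 - 858\right) + 22024 = 12102 + 22024 = 34126$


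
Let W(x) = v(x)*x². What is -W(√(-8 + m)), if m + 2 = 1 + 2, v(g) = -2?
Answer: -14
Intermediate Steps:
m = 1 (m = -2 + (1 + 2) = -2 + 3 = 1)
W(x) = -2*x²
-W(√(-8 + m)) = -(-2)*(√(-8 + 1))² = -(-2)*(√(-7))² = -(-2)*(I*√7)² = -(-2)*(-7) = -1*14 = -14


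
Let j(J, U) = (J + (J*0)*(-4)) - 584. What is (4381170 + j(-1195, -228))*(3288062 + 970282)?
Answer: 18648953388504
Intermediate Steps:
j(J, U) = -584 + J (j(J, U) = (J + 0*(-4)) - 584 = (J + 0) - 584 = J - 584 = -584 + J)
(4381170 + j(-1195, -228))*(3288062 + 970282) = (4381170 + (-584 - 1195))*(3288062 + 970282) = (4381170 - 1779)*4258344 = 4379391*4258344 = 18648953388504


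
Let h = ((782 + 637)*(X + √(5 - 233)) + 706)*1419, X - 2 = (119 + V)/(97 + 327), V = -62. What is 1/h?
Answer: 671420536/120673608413706051 - 359552*I*√57/85041302617129 ≈ 5.5639e-9 - 3.192e-8*I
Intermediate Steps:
X = 905/424 (X = 2 + (119 - 62)/(97 + 327) = 2 + 57/424 = 905/424 ≈ 2.1344)
h = 2247041841/424 + 4027122*I*√57 (h = ((782 + 637)*(905/424 + √(5 - 233)) + 706)*1419 = (1419*(905/424 + √(-228)) + 706)*1419 = (1419*(905/424 + 2*I*√57) + 706)*1419 = ((1284195/424 + 2838*I*√57) + 706)*1419 = (1583539/424 + 2838*I*√57)*1419 = 2247041841/424 + 4027122*I*√57 ≈ 5.2996e+6 + 3.0404e+7*I)
1/h = 1/(2247041841/424 + 4027122*I*√57)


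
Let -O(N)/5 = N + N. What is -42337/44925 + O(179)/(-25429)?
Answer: -996171823/1142397825 ≈ -0.87200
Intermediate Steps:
O(N) = -10*N (O(N) = -5*(N + N) = -10*N)
-42337/44925 + O(179)/(-25429) = -42337/44925 - 10*179/(-25429) = -42337*1/44925 - 1790*(-1/25429) = -42337/44925 + 1790/25429 = -996171823/1142397825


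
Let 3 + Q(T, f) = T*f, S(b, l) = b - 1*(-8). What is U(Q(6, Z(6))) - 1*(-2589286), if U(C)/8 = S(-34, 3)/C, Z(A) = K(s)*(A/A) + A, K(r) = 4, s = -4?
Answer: 147589094/57 ≈ 2.5893e+6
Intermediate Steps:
S(b, l) = 8 + b (S(b, l) = b + 8 = 8 + b)
Z(A) = 4 + A (Z(A) = 4*(A/A) + A = 4*1 + A = 4 + A)
Q(T, f) = -3 + T*f
U(C) = -208/C (U(C) = 8*((8 - 34)/C) = 8*(-26/C) = -208/C)
U(Q(6, Z(6))) - 1*(-2589286) = -208/(-3 + 6*(4 + 6)) - 1*(-2589286) = -208/(-3 + 6*10) + 2589286 = -208/(-3 + 60) + 2589286 = -208/57 + 2589286 = 147589094/57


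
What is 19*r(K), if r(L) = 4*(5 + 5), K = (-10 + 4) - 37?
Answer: 760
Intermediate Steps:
K = -43 (K = -6 - 37 = -43)
r(L) = 40 (r(L) = 4*10 = 40)
19*r(K) = 19*40 = 760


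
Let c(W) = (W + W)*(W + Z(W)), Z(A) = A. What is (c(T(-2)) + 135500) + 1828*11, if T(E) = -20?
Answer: 157208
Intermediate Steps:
c(W) = 4*W² (c(W) = (W + W)*(W + W) = (2*W)*(2*W) = 4*W²)
(c(T(-2)) + 135500) + 1828*11 = (4*(-20)² + 135500) + 1828*11 = (4*400 + 135500) + 20108 = (1600 + 135500) + 20108 = 137100 + 20108 = 157208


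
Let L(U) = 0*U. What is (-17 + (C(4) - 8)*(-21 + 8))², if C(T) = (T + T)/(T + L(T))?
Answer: 3721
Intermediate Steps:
L(U) = 0
C(T) = 2 (C(T) = (T + T)/(T + 0) = (2*T)/T = 2)
(-17 + (C(4) - 8)*(-21 + 8))² = (-17 + (2 - 8)*(-21 + 8))² = (-17 - 6*(-13))² = (-17 + 78)² = 61² = 3721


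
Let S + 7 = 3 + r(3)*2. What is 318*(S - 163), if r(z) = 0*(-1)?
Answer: -53106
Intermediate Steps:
r(z) = 0
S = -4 (S = -7 + (3 + 0*2) = -7 + (3 + 0) = -7 + 3 = -4)
318*(S - 163) = 318*(-4 - 163) = 318*(-167) = -53106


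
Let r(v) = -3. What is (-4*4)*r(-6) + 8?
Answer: 56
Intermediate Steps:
(-4*4)*r(-6) + 8 = -4*4*(-3) + 8 = -16*(-3) + 8 = 48 + 8 = 56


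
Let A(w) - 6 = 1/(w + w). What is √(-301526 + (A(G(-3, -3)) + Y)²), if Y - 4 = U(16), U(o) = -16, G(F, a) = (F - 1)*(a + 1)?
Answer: I*√77181631/16 ≈ 549.08*I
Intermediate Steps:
G(F, a) = (1 + a)*(-1 + F) (G(F, a) = (-1 + F)*(1 + a) = (1 + a)*(-1 + F))
A(w) = 6 + 1/(2*w) (A(w) = 6 + 1/(w + w) = 6 + 1/(2*w))
Y = -12 (Y = 4 - 16 = -12)
√(-301526 + (A(G(-3, -3)) + Y)²) = √(-301526 + ((6 + 1/(2*(-1 - 3 - 1*(-3) - 3*(-3)))) - 12)²) = √(-301526 + ((6 + 1/(2*(-1 - 3 + 3 + 9))) - 12)²) = √(-301526 + ((6 + (½)/8) - 12)²) = √(-301526 + ((6 + (½)*(⅛)) - 12)²) = √(-301526 + ((6 + 1/16) - 12)²) = √(-301526 + (97/16 - 12)²) = √(-301526 + (-95/16)²) = √(-301526 + 9025/256) = √(-77181631/256) = I*√77181631/16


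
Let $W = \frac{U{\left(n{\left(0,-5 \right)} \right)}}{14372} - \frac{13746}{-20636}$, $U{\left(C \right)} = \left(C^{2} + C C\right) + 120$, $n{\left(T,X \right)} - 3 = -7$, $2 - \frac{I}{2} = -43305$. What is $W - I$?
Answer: $- \frac{3210978837663}{37072574} \approx -86613.0$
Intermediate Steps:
$I = 86614$ ($I = 4 - -86610 = 4 + 86610 = 86614$)
$n{\left(T,X \right)} = -4$ ($n{\left(T,X \right)} = 3 - 7 = -4$)
$U{\left(C \right)} = 120 + 2 C^{2}$ ($U{\left(C \right)} = \left(C^{2} + C^{2}\right) + 120 = 2 C^{2} + 120 = 120 + 2 C^{2}$)
$W = \frac{25086773}{37072574}$ ($W = \frac{120 + 2 \left(-4\right)^{2}}{14372} - \frac{13746}{-20636} = \left(120 + 2 \cdot 16\right) \frac{1}{14372} - - \frac{6873}{10318} = \left(120 + 32\right) \frac{1}{14372} + \frac{6873}{10318} = 152 \cdot \frac{1}{14372} + \frac{6873}{10318} = \frac{38}{3593} + \frac{6873}{10318} = \frac{25086773}{37072574} \approx 0.67669$)
$W - I = \frac{25086773}{37072574} - 86614 = - \frac{3210978837663}{37072574}$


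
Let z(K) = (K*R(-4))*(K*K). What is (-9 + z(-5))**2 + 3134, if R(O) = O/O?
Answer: 21090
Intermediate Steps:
R(O) = 1
z(K) = K**3 (z(K) = (K*1)*(K*K) = K*K**2 = K**3)
(-9 + z(-5))**2 + 3134 = (-9 + (-5)**3)**2 + 3134 = (-9 - 125)**2 + 3134 = (-134)**2 + 3134 = 17956 + 3134 = 21090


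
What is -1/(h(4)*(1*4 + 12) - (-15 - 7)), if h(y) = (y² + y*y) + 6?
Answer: -1/630 ≈ -0.0015873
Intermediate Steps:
h(y) = 6 + 2*y² (h(y) = (y² + y²) + 6 = 2*y² + 6 = 6 + 2*y²)
-1/(h(4)*(1*4 + 12) - (-15 - 7)) = -1/((6 + 2*4²)*(1*4 + 12) - (-15 - 7)) = -1/((6 + 2*16)*(4 + 12) - 1*(-22)) = -1/((6 + 32)*16 + 22) = -1/(38*16 + 22) = -1/(608 + 22) = -1/630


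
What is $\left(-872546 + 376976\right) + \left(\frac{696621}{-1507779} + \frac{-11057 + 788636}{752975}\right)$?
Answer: $- \frac{187543277086508228}{378439964175} \approx -4.9557 \cdot 10^{5}$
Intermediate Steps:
$\left(-872546 + 376976\right) + \left(\frac{696621}{-1507779} + \frac{-11057 + 788636}{752975}\right) = -495570 + \left(696621 \left(- \frac{1}{1507779}\right) + 777579 \cdot \frac{1}{752975}\right) = -495570 + \left(- \frac{232207}{502593} + \frac{777579}{752975}\right) = -495570 + \frac{215959696522}{378439964175} = - \frac{187543277086508228}{378439964175}$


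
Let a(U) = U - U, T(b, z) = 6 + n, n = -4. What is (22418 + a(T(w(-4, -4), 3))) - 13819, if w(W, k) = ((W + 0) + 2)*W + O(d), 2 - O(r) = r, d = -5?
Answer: 8599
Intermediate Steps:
O(r) = 2 - r
w(W, k) = 7 + W*(2 + W) (w(W, k) = ((W + 0) + 2)*W + (2 - 1*(-5)) = (W + 2)*W + (2 + 5) = (2 + W)*W + 7 = W*(2 + W) + 7 = 7 + W*(2 + W))
T(b, z) = 2 (T(b, z) = 6 - 4 = 2)
a(U) = 0
(22418 + a(T(w(-4, -4), 3))) - 13819 = (22418 + 0) - 13819 = 22418 - 13819 = 8599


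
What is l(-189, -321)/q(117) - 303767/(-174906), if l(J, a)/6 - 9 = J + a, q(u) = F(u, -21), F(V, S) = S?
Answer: 177382181/1224342 ≈ 144.88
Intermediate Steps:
q(u) = -21
l(J, a) = 54 + 6*J + 6*a (l(J, a) = 54 + 6*(J + a) = 54 + (6*J + 6*a) = 54 + 6*J + 6*a)
l(-189, -321)/q(117) - 303767/(-174906) = (54 + 6*(-189) + 6*(-321))/(-21) - 303767/(-174906) = (54 - 1134 - 1926)*(-1/21) - 303767*(-1/174906) = -3006*(-1/21) + 303767/174906 = 1002/7 + 303767/174906 = 177382181/1224342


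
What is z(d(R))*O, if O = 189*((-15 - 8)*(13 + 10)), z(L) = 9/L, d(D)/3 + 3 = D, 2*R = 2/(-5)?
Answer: 1499715/16 ≈ 93732.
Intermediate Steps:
R = -⅕ (R = (2/(-5))/2 = (2*(-⅕))/2 = (½)*(-⅖) = -⅕ ≈ -0.20000)
d(D) = -9 + 3*D
O = -99981 (O = 189*(-23*23) = 189*(-529) = -99981)
z(d(R))*O = (9/(-9 + 3*(-⅕)))*(-99981) = (9/(-9 - ⅗))*(-99981) = (9/(-48/5))*(-99981) = (9*(-5/48))*(-99981) = -15/16*(-99981) = 1499715/16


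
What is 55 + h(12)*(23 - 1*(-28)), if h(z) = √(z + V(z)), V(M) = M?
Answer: 55 + 102*√6 ≈ 304.85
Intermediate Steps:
h(z) = √2*√z (h(z) = √(z + z) = √(2*z) = √2*√z)
55 + h(12)*(23 - 1*(-28)) = 55 + (√2*√12)*(23 - 1*(-28)) = 55 + (√2*(2*√3))*(23 + 28) = 55 + (2*√6)*51 = 55 + 102*√6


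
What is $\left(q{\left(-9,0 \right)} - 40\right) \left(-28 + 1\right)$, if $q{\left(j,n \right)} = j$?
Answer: $1323$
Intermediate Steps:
$\left(q{\left(-9,0 \right)} - 40\right) \left(-28 + 1\right) = \left(-9 - 40\right) \left(-28 + 1\right) = \left(-49\right) \left(-27\right) = 1323$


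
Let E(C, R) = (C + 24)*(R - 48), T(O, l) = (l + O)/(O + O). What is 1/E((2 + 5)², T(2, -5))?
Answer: -4/14235 ≈ -0.00028100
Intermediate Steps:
T(O, l) = (O + l)/(2*O) (T(O, l) = (O + l)/((2*O)) = (O + l)*(1/(2*O)) = (O + l)/(2*O))
E(C, R) = (-48 + R)*(24 + C) (E(C, R) = (24 + C)*(-48 + R) = (-48 + R)*(24 + C))
1/E((2 + 5)², T(2, -5)) = 1/(-1152 - 48*(2 + 5)² + 24*((½)*(2 - 5)/2) + (2 + 5)²*((½)*(2 - 5)/2)) = 1/(-1152 - 48*7² + 24*((½)*(½)*(-3)) + 7²*((½)*(½)*(-3))) = 1/(-1152 - 48*49 + 24*(-¾) + 49*(-¾)) = 1/(-1152 - 2352 - 18 - 147/4) = 1/(-14235/4) = -4/14235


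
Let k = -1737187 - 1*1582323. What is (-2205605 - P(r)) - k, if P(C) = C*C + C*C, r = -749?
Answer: -8097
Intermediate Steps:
k = -3319510 (k = -1737187 - 1582323 = -3319510)
P(C) = 2*C**2 (P(C) = C**2 + C**2 = 2*C**2)
(-2205605 - P(r)) - k = (-2205605 - 2*(-749)**2) - 1*(-3319510) = (-2205605 - 2*561001) + 3319510 = (-2205605 - 1*1122002) + 3319510 = (-2205605 - 1122002) + 3319510 = -3327607 + 3319510 = -8097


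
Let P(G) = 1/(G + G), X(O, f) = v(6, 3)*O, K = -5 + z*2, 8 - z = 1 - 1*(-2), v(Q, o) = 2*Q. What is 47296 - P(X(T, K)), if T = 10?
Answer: 11351039/240 ≈ 47296.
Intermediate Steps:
z = 5 (z = 8 - (1 - 1*(-2)) = 8 - (1 + 2) = 8 - 1*3 = 8 - 3 = 5)
K = 5 (K = -5 + 5*2 = -5 + 10 = 5)
X(O, f) = 12*O (X(O, f) = (2*6)*O = 12*O)
P(G) = 1/(2*G)
47296 - P(X(T, K)) = 47296 - 1/(2*(12*10)) = 47296 - 1/(2*120) = 47296 - 1*1/240 = 47296 - 1/240 = 11351039/240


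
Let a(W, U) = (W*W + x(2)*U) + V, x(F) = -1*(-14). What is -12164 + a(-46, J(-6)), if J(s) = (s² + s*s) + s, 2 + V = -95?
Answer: -9221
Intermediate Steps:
V = -97 (V = -2 - 95 = -97)
x(F) = 14
J(s) = s + 2*s² (J(s) = (s² + s²) + s = 2*s² + s = s + 2*s²)
a(W, U) = -97 + W² + 14*U (a(W, U) = (W*W + 14*U) - 97 = (W² + 14*U) - 97 = -97 + W² + 14*U)
-12164 + a(-46, J(-6)) = -12164 + (-97 + (-46)² + 14*(-6*(1 + 2*(-6)))) = -12164 + (-97 + 2116 + 14*(-6*(1 - 12))) = -12164 + (-97 + 2116 + 14*(-6*(-11))) = -12164 + (-97 + 2116 + 14*66) = -12164 + (-97 + 2116 + 924) = -12164 + 2943 = -9221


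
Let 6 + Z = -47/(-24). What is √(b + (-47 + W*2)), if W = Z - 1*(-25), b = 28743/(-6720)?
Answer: I*√6604815/840 ≈ 3.0595*I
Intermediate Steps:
Z = -97/24 (Z = -6 - 47/(-24) = -6 - 47*(-1/24) = -6 + 47/24 = -97/24 ≈ -4.0417)
b = -9581/2240 (b = 28743*(-1/6720) = -9581/2240 ≈ -4.2772)
W = 503/24 (W = -97/24 - 1*(-25) = -97/24 + 25 = 503/24 ≈ 20.958)
√(b + (-47 + W*2)) = √(-9581/2240 + (-47 + (503/24)*2)) = √(-9581/2240 + (-47 + 503/12)) = √(-9581/2240 - 61/12) = √(-62903/6720) = I*√6604815/840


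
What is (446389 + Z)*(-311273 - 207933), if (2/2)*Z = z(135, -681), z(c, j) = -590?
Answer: -231461515594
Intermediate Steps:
Z = -590
(446389 + Z)*(-311273 - 207933) = (446389 - 590)*(-311273 - 207933) = 445799*(-519206) = -231461515594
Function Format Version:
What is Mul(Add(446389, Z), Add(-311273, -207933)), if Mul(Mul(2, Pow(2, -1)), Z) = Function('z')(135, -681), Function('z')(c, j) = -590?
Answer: -231461515594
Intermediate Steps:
Z = -590
Mul(Add(446389, Z), Add(-311273, -207933)) = Mul(Add(446389, -590), Add(-311273, -207933)) = Mul(445799, -519206) = -231461515594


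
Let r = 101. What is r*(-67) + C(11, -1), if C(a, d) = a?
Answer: -6756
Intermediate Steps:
r*(-67) + C(11, -1) = 101*(-67) + 11 = -6767 + 11 = -6756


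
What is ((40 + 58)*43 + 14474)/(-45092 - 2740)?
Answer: -2336/5979 ≈ -0.39070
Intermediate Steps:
((40 + 58)*43 + 14474)/(-45092 - 2740) = (98*43 + 14474)/(-47832) = (4214 + 14474)*(-1/47832) = 18688*(-1/47832) = -2336/5979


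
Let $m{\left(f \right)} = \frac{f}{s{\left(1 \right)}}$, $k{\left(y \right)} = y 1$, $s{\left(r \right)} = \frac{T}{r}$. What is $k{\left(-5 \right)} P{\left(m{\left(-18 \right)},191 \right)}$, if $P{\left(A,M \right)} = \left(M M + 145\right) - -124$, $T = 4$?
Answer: $-183750$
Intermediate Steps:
$s{\left(r \right)} = \frac{4}{r}$
$k{\left(y \right)} = y$
$m{\left(f \right)} = \frac{f}{4}$ ($m{\left(f \right)} = \frac{f}{4 \cdot 1^{-1}} = \frac{f}{4 \cdot 1} = \frac{f}{4}$)
$P{\left(A,M \right)} = 269 + M^{2}$ ($P{\left(A,M \right)} = \left(M^{2} + 145\right) + 124 = \left(145 + M^{2}\right) + 124 = 269 + M^{2}$)
$k{\left(-5 \right)} P{\left(m{\left(-18 \right)},191 \right)} = - 5 \left(269 + 191^{2}\right) = - 5 \left(269 + 36481\right) = \left(-5\right) 36750 = -183750$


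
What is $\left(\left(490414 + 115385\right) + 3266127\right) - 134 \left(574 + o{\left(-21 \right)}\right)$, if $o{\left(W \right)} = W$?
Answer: $3797824$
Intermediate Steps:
$\left(\left(490414 + 115385\right) + 3266127\right) - 134 \left(574 + o{\left(-21 \right)}\right) = \left(\left(490414 + 115385\right) + 3266127\right) - 134 \left(574 - 21\right) = \left(605799 + 3266127\right) - 74102 = 3871926 - 74102 = 3797824$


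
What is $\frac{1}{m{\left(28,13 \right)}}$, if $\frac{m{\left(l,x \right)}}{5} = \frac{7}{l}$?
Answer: $\frac{4}{5} \approx 0.8$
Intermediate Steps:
$m{\left(l,x \right)} = \frac{35}{l}$ ($m{\left(l,x \right)} = 5 \frac{7}{l} = \frac{35}{l}$)
$\frac{1}{m{\left(28,13 \right)}} = \frac{1}{35 \cdot \frac{1}{28}} = \frac{1}{\frac{5}{4}} = \frac{4}{5}$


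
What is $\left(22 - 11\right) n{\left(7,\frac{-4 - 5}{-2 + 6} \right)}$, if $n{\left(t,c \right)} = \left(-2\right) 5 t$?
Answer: $-770$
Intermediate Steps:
$n{\left(t,c \right)} = - 10 t$
$\left(22 - 11\right) n{\left(7,\frac{-4 - 5}{-2 + 6} \right)} = \left(22 - 11\right) \left(\left(-10\right) 7\right) = 11 \left(-70\right) = -770$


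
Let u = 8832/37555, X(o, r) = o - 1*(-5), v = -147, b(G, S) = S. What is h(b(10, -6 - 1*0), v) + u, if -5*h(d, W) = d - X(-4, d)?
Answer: 61409/37555 ≈ 1.6352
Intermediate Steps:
X(o, r) = 5 + o (X(o, r) = o + 5 = 5 + o)
h(d, W) = ⅕ - d/5 (h(d, W) = -(d - (5 - 4))/5 = -(d - 1*1)/5 = -(d - 1)/5 = -(-1 + d)/5 = ⅕ - d/5)
u = 8832/37555 (u = 8832*(1/37555) = 8832/37555 ≈ 0.23518)
h(b(10, -6 - 1*0), v) + u = (⅕ - (-6 - 1*0)/5) + 8832/37555 = (⅕ - (-6 + 0)/5) + 8832/37555 = (⅕ - ⅕*(-6)) + 8832/37555 = (⅕ + 6/5) + 8832/37555 = 7/5 + 8832/37555 = 61409/37555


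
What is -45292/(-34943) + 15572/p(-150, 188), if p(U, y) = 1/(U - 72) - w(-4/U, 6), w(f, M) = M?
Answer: -120737017676/46579019 ≈ -2592.1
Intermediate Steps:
p(U, y) = -6 + 1/(-72 + U) (p(U, y) = 1/(U - 72) - 1*6 = 1/(-72 + U) - 6 = -6 + 1/(-72 + U))
-45292/(-34943) + 15572/p(-150, 188) = -45292/(-34943) + 15572/(((433 - 6*(-150))/(-72 - 150))) = -45292*(-1/34943) + 15572/(((433 + 900)/(-222))) = 45292/34943 + 15572/((-1/222*1333)) = 45292/34943 + 15572/(-1333/222) = 45292/34943 + 15572*(-222/1333) = 45292/34943 - 3456984/1333 = -120737017676/46579019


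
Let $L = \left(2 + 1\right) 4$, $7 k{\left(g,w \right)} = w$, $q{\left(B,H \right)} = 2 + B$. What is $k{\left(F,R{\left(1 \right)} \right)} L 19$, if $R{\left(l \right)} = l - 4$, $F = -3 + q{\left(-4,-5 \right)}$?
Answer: $- \frac{684}{7} \approx -97.714$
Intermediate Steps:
$F = -5$ ($F = -3 + \left(2 - 4\right) = -3 - 2 = -5$)
$R{\left(l \right)} = -4 + l$
$k{\left(g,w \right)} = \frac{w}{7}$
$L = 12$ ($L = 3 \cdot 4 = 12$)
$k{\left(F,R{\left(1 \right)} \right)} L 19 = \frac{-4 + 1}{7} \cdot 12 \cdot 19 = \frac{1}{7} \left(-3\right) 12 \cdot 19 = \left(- \frac{3}{7}\right) 12 \cdot 19 = \left(- \frac{36}{7}\right) 19 = - \frac{684}{7}$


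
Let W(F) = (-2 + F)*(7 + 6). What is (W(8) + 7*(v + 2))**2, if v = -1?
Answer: 7225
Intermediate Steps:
W(F) = -26 + 13*F (W(F) = (-2 + F)*13 = -26 + 13*F)
(W(8) + 7*(v + 2))**2 = ((-26 + 13*8) + 7*(-1 + 2))**2 = ((-26 + 104) + 7*1)**2 = (78 + 7)**2 = 85**2 = 7225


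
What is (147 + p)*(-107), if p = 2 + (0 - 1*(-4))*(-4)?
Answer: -14231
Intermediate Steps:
p = -14 (p = 2 + (0 + 4)*(-4) = 2 + 4*(-4) = 2 - 16 = -14)
(147 + p)*(-107) = (147 - 14)*(-107) = 133*(-107) = -14231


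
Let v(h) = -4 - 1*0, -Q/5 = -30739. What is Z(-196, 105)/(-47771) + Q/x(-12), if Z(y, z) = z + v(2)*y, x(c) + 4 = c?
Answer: -7342178069/764336 ≈ -9606.0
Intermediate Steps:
Q = 153695 (Q = -5*(-30739) = 153695)
x(c) = -4 + c
v(h) = -4 (v(h) = -4 + 0 = -4)
Z(y, z) = z - 4*y
Z(-196, 105)/(-47771) + Q/x(-12) = (105 - 4*(-196))/(-47771) + 153695/(-4 - 12) = (105 + 784)*(-1/47771) + 153695/(-16) = 889*(-1/47771) + 153695*(-1/16) = -889/47771 - 153695/16 = -7342178069/764336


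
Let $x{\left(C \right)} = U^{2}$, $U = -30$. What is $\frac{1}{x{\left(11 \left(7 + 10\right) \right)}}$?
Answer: $\frac{1}{900} \approx 0.0011111$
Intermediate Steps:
$x{\left(C \right)} = 900$ ($x{\left(C \right)} = \left(-30\right)^{2} = 900$)
$\frac{1}{x{\left(11 \left(7 + 10\right) \right)}} = \frac{1}{900}$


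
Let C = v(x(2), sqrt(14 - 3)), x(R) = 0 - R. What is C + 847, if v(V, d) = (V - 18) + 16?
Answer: 843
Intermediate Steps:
x(R) = -R
v(V, d) = -2 + V (v(V, d) = (-18 + V) + 16 = -2 + V)
C = -4 (C = -2 - 1*2 = -2 - 2 = -4)
C + 847 = -4 + 847 = 843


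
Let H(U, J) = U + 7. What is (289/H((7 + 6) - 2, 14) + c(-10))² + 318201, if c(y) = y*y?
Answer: 107461045/324 ≈ 3.3167e+5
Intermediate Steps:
H(U, J) = 7 + U
c(y) = y²
(289/H((7 + 6) - 2, 14) + c(-10))² + 318201 = (289/(7 + ((7 + 6) - 2)) + (-10)²)² + 318201 = (289/(7 + (13 - 2)) + 100)² + 318201 = (289/(7 + 11) + 100)² + 318201 = (289/18 + 100)² + 318201 = (2089/18)² + 318201 = 4363921/324 + 318201 = 107461045/324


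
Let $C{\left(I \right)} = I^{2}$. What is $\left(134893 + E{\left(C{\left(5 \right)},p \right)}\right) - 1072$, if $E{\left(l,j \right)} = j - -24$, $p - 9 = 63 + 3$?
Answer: $133920$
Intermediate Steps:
$p = 75$ ($p = 9 + \left(63 + 3\right) = 9 + 66 = 75$)
$E{\left(l,j \right)} = 24 + j$ ($E{\left(l,j \right)} = j + 24 = 24 + j$)
$\left(134893 + E{\left(C{\left(5 \right)},p \right)}\right) - 1072 = \left(134893 + \left(24 + 75\right)\right) - 1072 = \left(134893 + 99\right) - 1072 = 134992 - 1072 = 133920$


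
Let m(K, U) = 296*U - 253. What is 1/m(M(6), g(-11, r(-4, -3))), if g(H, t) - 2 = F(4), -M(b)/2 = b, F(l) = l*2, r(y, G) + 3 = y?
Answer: 1/2707 ≈ 0.00036941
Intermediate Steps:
r(y, G) = -3 + y
F(l) = 2*l
M(b) = -2*b
g(H, t) = 10 (g(H, t) = 2 + 2*4 = 2 + 8 = 10)
m(K, U) = -253 + 296*U
1/m(M(6), g(-11, r(-4, -3))) = 1/(-253 + 296*10) = 1/(-253 + 2960) = 1/2707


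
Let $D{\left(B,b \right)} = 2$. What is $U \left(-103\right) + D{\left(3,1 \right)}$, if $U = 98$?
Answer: $-10092$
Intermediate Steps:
$U \left(-103\right) + D{\left(3,1 \right)} = 98 \left(-103\right) + 2 = -10094 + 2 = -10092$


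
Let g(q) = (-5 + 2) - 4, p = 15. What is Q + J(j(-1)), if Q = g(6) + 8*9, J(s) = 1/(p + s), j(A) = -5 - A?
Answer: 716/11 ≈ 65.091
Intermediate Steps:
g(q) = -7 (g(q) = -3 - 4 = -7)
J(s) = 1/(15 + s)
Q = 65 (Q = -7 + 8*9 = -7 + 72 = 65)
Q + J(j(-1)) = 65 + 1/(15 + (-5 - 1*(-1))) = 65 + 1/(15 + (-5 + 1)) = 65 + 1/(15 - 4) = 65 + 1/11 = 716/11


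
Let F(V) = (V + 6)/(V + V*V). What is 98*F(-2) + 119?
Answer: 315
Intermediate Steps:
F(V) = (6 + V)/(V + V**2)
98*F(-2) + 119 = 98*((6 - 2)/((-2)*(1 - 2))) + 119 = 98*(-1/2*4/(-1)) + 119 = 98*(-1/2*(-1)*4) + 119 = 98*2 + 119 = 196 + 119 = 315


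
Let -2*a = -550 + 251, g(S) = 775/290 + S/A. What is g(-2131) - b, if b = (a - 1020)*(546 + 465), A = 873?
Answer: 22280877292/25317 ≈ 8.8008e+5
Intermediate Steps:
g(S) = 155/58 + S/873 (g(S) = 775/290 + S/873 = 775*(1/290) + S*(1/873) = 155/58 + S/873)
a = 299/2 (a = -(-550 + 251)/2 = -½*(-299) = 299/2 ≈ 149.50)
b = -1760151/2 (b = (299/2 - 1020)*(546 + 465) = -1741/2*1011 = -1760151/2 ≈ -8.8008e+5)
g(-2131) - b = (155/58 + (1/873)*(-2131)) - 1*(-1760151/2) = (155/58 - 2131/873) + 1760151/2 = 11717/50634 + 1760151/2 = 22280877292/25317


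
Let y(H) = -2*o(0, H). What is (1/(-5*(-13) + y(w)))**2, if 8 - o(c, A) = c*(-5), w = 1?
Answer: 1/2401 ≈ 0.00041649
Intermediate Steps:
o(c, A) = 8 + 5*c (o(c, A) = 8 - c*(-5) = 8 - (-5)*c = 8 + 5*c)
y(H) = -16 (y(H) = -2*(8 + 5*0) = -2*(8 + 0) = -2*8 = -16)
(1/(-5*(-13) + y(w)))**2 = (1/(-5*(-13) - 16))**2 = (1/(65 - 16))**2 = (1/49)**2 = 1/2401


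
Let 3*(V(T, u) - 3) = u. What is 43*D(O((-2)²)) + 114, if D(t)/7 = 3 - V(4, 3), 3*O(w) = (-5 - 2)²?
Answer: -187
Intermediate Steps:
V(T, u) = 3 + u/3
O(w) = 49/3 (O(w) = (-5 - 2)²/3 = (⅓)*(-7)² = (⅓)*49 = 49/3)
D(t) = -7 (D(t) = 7*(3 - (3 + (⅓)*3)) = 7*(3 - (3 + 1)) = 7*(3 - 1*4) = 7*(3 - 4) = 7*(-1) = -7)
43*D(O((-2)²)) + 114 = 43*(-7) + 114 = -301 + 114 = -187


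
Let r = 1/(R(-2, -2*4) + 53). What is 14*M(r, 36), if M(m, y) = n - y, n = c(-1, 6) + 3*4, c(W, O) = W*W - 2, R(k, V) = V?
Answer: -350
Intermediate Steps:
c(W, O) = -2 + W**2 (c(W, O) = W**2 - 2 = -2 + W**2)
r = 1/45 (r = 1/(-2*4 + 53) = 1/(-8 + 53) = 1/45 ≈ 0.022222)
n = 11 (n = (-2 + (-1)**2) + 3*4 = (-2 + 1) + 12 = -1 + 12 = 11)
M(m, y) = 11 - y
14*M(r, 36) = 14*(11 - 1*36) = 14*(11 - 36) = 14*(-25) = -350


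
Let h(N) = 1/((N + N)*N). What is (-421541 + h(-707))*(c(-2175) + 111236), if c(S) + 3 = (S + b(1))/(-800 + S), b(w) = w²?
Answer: -139454366896037061333/2974101550 ≈ -4.6890e+10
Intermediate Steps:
c(S) = -3 + (1 + S)/(-800 + S) (c(S) = -3 + (S + 1²)/(-800 + S) = -3 + (S + 1)/(-800 + S) = -3 + (1 + S)/(-800 + S))
h(N) = 1/(2*N²) (h(N) = 1/(((2*N))*N) = (1/(2*N))/N = 1/(2*N²))
(-421541 + h(-707))*(c(-2175) + 111236) = (-421541 + (½)/(-707)²)*((2401 - 2*(-2175))/(-800 - 2175) + 111236) = (-421541 + (½)*(1/499849))*((2401 + 4350)/(-2975) + 111236) = (-421541 + 1/999698)*(-1/2975*6751 + 111236) = -421413694617*(-6751/2975 + 111236)/999698 = -421413694617/999698*330920349/2975 = -139454366896037061333/2974101550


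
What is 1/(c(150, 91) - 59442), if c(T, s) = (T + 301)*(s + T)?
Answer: 1/49249 ≈ 2.0305e-5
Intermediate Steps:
c(T, s) = (301 + T)*(T + s)
1/(c(150, 91) - 59442) = 1/((150² + 301*150 + 301*91 + 150*91) - 59442) = 1/((22500 + 45150 + 27391 + 13650) - 59442) = 1/(108691 - 59442) = 1/49249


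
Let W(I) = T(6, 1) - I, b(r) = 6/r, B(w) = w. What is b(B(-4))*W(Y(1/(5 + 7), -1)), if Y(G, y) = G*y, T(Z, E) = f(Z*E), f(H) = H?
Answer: -73/8 ≈ -9.1250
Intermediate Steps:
T(Z, E) = E*Z (T(Z, E) = Z*E = E*Z)
W(I) = 6 - I (W(I) = 1*6 - I = 6 - I)
b(B(-4))*W(Y(1/(5 + 7), -1)) = (6/(-4))*(6 - (-1)/(5 + 7)) = (6*(-¼))*(6 - (-1)/12) = -3*(6 - (-1)/12)/2 = -3*(6 - 1*(-1/12))/2 = -3*(6 + 1/12)/2 = -3/2*73/12 = -73/8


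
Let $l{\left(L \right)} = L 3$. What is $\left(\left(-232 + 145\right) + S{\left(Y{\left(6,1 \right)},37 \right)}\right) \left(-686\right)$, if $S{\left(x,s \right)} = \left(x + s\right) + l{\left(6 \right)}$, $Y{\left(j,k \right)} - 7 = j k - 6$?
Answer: $17150$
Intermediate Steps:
$l{\left(L \right)} = 3 L$
$Y{\left(j,k \right)} = 1 + j k$ ($Y{\left(j,k \right)} = 7 + \left(j k - 6\right) = 7 + \left(-6 + j k\right) = 1 + j k$)
$S{\left(x,s \right)} = 18 + s + x$ ($S{\left(x,s \right)} = \left(x + s\right) + 3 \cdot 6 = \left(s + x\right) + 18 = 18 + s + x$)
$\left(\left(-232 + 145\right) + S{\left(Y{\left(6,1 \right)},37 \right)}\right) \left(-686\right) = \left(\left(-232 + 145\right) + \left(18 + 37 + \left(1 + 6 \cdot 1\right)\right)\right) \left(-686\right) = \left(-87 + \left(18 + 37 + \left(1 + 6\right)\right)\right) \left(-686\right) = \left(-87 + \left(18 + 37 + 7\right)\right) \left(-686\right) = \left(-87 + 62\right) \left(-686\right) = \left(-25\right) \left(-686\right) = 17150$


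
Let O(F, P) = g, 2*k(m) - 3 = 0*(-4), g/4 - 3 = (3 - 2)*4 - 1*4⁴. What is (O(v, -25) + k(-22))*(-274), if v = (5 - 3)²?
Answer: 272493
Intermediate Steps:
g = -996 (g = 12 + 4*((3 - 2)*4 - 1*4⁴) = 12 + 4*(1*4 - 1*256) = 12 + 4*(4 - 256) = 12 + 4*(-252) = 12 - 1008 = -996)
v = 4 (v = 2² = 4)
k(m) = 3/2 (k(m) = 3/2 + (0*(-4))/2 = 3/2 + (½)*0 = 3/2 + 0 = 3/2)
O(F, P) = -996
(O(v, -25) + k(-22))*(-274) = (-996 + 3/2)*(-274) = -1989/2*(-274) = 272493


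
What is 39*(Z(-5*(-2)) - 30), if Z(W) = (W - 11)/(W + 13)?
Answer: -26949/23 ≈ -1171.7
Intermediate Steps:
Z(W) = (-11 + W)/(13 + W)
39*(Z(-5*(-2)) - 30) = 39*((-11 - 5*(-2))/(13 - 5*(-2)) - 30) = 39*((-11 + 10)/(13 + 10) - 30) = 39*(-1/23 - 30) = 39*(-691/23) = -26949/23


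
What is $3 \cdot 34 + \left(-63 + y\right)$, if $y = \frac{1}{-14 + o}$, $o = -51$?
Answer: $\frac{2534}{65} \approx 38.985$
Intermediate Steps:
$y = - \frac{1}{65}$ ($y = \frac{1}{-14 - 51} = \frac{1}{-65} = - \frac{1}{65} \approx -0.015385$)
$3 \cdot 34 + \left(-63 + y\right) = 3 \cdot 34 - \frac{4096}{65} = 102 - \frac{4096}{65} = \frac{2534}{65}$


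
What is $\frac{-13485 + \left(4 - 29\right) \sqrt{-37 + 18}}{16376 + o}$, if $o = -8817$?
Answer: $- \frac{13485}{7559} - \frac{25 i \sqrt{19}}{7559} \approx -1.784 - 0.014416 i$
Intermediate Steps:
$\frac{-13485 + \left(4 - 29\right) \sqrt{-37 + 18}}{16376 + o} = \frac{-13485 + \left(4 - 29\right) \sqrt{-37 + 18}}{16376 - 8817} = \frac{-13485 - 25 \sqrt{-19}}{7559} = \left(-13485 - 25 i \sqrt{19}\right) \frac{1}{7559} = - \frac{13485}{7559} - \frac{25 i \sqrt{19}}{7559}$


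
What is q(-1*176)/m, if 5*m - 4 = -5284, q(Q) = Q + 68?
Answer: 9/88 ≈ 0.10227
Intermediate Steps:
q(Q) = 68 + Q
m = -1056 (m = 4/5 + (1/5)*(-5284) = 4/5 - 5284/5 = -1056)
q(-1*176)/m = (68 - 1*176)/(-1056) = (68 - 176)*(-1/1056) = -108*(-1/1056) = 9/88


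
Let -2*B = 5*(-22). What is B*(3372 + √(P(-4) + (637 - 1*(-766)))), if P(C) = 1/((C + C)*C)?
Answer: 185460 + 55*√89794/8 ≈ 1.8752e+5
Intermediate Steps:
P(C) = 1/(2*C²) (P(C) = 1/(((2*C))*C) = (1/(2*C))/C = 1/(2*C²))
B = 55 (B = -5*(-22)/2 = -½*(-110) = 55)
B*(3372 + √(P(-4) + (637 - 1*(-766)))) = 55*(3372 + √((½)/(-4)² + (637 - 1*(-766)))) = 55*(3372 + √((½)*(1/16) + (637 + 766))) = 55*(3372 + √(1/32 + 1403)) = 55*(3372 + √(44897/32)) = 55*(3372 + √89794/8) = 185460 + 55*√89794/8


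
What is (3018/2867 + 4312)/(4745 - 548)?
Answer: 12365522/12032799 ≈ 1.0277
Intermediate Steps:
(3018/2867 + 4312)/(4745 - 548) = (3018*(1/2867) + 4312)/4197 = (3018/2867 + 4312)*(1/4197) = (12365522/2867)*(1/4197) = 12365522/12032799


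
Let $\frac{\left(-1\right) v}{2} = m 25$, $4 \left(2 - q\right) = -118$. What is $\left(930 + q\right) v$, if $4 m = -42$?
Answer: $\frac{1009575}{2} \approx 5.0479 \cdot 10^{5}$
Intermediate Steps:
$m = - \frac{21}{2}$ ($m = \frac{1}{4} \left(-42\right) = - \frac{21}{2} \approx -10.5$)
$q = \frac{63}{2}$ ($q = 2 - - \frac{59}{2} = 2 + \frac{59}{2} = \frac{63}{2} \approx 31.5$)
$v = 525$ ($v = - 2 \left(\left(- \frac{21}{2}\right) 25\right) = \left(-2\right) \left(- \frac{525}{2}\right) = 525$)
$\left(930 + q\right) v = \left(930 + \frac{63}{2}\right) 525 = \frac{1923}{2} \cdot 525 = \frac{1009575}{2}$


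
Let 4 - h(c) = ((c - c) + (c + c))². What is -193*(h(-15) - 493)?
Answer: 268077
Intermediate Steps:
h(c) = 4 - 4*c² (h(c) = 4 - ((c - c) + (c + c))² = 4 - (0 + 2*c)² = 4 - (2*c)² = 4 - 4*c²)
-193*(h(-15) - 493) = -193*((4 - 4*(-15)²) - 493) = -193*((4 - 4*225) - 493) = -193*((4 - 900) - 493) = -193*(-896 - 493) = -193*(-1389) = 268077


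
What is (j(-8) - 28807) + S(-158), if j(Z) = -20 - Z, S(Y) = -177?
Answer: -28996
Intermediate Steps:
(j(-8) - 28807) + S(-158) = ((-20 - 1*(-8)) - 28807) - 177 = ((-20 + 8) - 28807) - 177 = (-12 - 28807) - 177 = -28819 - 177 = -28996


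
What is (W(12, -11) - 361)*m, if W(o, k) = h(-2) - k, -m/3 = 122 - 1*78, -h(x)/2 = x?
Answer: 45672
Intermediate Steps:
h(x) = -2*x
m = -132 (m = -3*(122 - 1*78) = -3*(122 - 78) = -3*44 = -132)
W(o, k) = 4 - k (W(o, k) = -2*(-2) - k = 4 - k)
(W(12, -11) - 361)*m = ((4 - 1*(-11)) - 361)*(-132) = ((4 + 11) - 361)*(-132) = (15 - 361)*(-132) = -346*(-132) = 45672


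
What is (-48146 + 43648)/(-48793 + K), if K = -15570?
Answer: 346/4951 ≈ 0.069885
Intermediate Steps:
(-48146 + 43648)/(-48793 + K) = (-48146 + 43648)/(-48793 - 15570) = -4498/(-64363) = -4498*(-1/64363) = 346/4951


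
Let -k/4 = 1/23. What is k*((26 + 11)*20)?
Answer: -2960/23 ≈ -128.70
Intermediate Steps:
k = -4/23 ≈ -0.17391
k*((26 + 11)*20) = -4*(26 + 11)*20/23 = -148*20/23 = -4/23*740 = -2960/23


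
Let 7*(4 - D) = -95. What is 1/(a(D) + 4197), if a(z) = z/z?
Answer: 1/4198 ≈ 0.00023821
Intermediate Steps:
D = 123/7 (D = 4 - ⅐*(-95) = 4 + 95/7 = 123/7 ≈ 17.571)
a(z) = 1
1/(a(D) + 4197) = 1/(1 + 4197) = 1/4198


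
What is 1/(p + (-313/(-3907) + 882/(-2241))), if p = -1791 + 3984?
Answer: 972843/2133139750 ≈ 0.00045606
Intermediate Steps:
p = 2193
1/(p + (-313/(-3907) + 882/(-2241))) = 1/(2193 + (-313/(-3907) + 882/(-2241))) = 1/(2193 + (-313*(-1/3907) + 882*(-1/2241))) = 1/(2193 + (313/3907 - 98/249)) = 1/(2193 - 304949/972843) = 1/(2133139750/972843) = 972843/2133139750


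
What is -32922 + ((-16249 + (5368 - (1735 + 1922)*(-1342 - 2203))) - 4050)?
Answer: 12916212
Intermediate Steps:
-32922 + ((-16249 + (5368 - (1735 + 1922)*(-1342 - 2203))) - 4050) = -32922 + ((-16249 + (5368 - 3657*(-3545))) - 4050) = -32922 + ((-16249 + (5368 - 1*(-12964065))) - 4050) = -32922 + ((-16249 + (5368 + 12964065)) - 4050) = -32922 + ((-16249 + 12969433) - 4050) = -32922 + (12953184 - 4050) = -32922 + 12949134 = 12916212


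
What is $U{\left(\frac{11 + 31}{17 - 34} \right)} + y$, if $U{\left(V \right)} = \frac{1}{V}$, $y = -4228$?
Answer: $- \frac{177593}{42} \approx -4228.4$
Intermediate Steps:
$U{\left(\frac{11 + 31}{17 - 34} \right)} + y = \frac{1}{\left(11 + 31\right) \frac{1}{17 - 34}} - 4228 = \frac{1}{42 \frac{1}{-17}} - 4228 = \frac{1}{42 \left(- \frac{1}{17}\right)} - 4228 = \frac{1}{- \frac{42}{17}} - 4228 = - \frac{17}{42} - 4228 = - \frac{177593}{42}$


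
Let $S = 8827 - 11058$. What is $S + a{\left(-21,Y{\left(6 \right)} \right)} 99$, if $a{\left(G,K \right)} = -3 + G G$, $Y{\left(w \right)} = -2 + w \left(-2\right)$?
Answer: $41131$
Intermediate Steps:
$Y{\left(w \right)} = -2 - 2 w$
$a{\left(G,K \right)} = -3 + G^{2}$
$S = -2231$ ($S = 8827 - 11058 = -2231$)
$S + a{\left(-21,Y{\left(6 \right)} \right)} 99 = -2231 + \left(-3 + \left(-21\right)^{2}\right) 99 = -2231 + \left(-3 + 441\right) 99 = -2231 + 438 \cdot 99 = -2231 + 43362 = 41131$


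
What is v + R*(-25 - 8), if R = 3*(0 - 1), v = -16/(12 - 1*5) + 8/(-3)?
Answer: 1975/21 ≈ 94.048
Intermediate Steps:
v = -104/21 (v = -16/(12 - 5) + 8*(-⅓) = -16/7 - 8/3 = -104/21 ≈ -4.9524)
R = -3 (R = 3*(-1) = -3)
v + R*(-25 - 8) = -104/21 - 3*(-25 - 8) = -104/21 - 3*(-33) = -104/21 + 99 = 1975/21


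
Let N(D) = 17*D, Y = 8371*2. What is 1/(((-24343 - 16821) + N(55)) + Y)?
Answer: -1/23487 ≈ -4.2577e-5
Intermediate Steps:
Y = 16742
1/(((-24343 - 16821) + N(55)) + Y) = 1/(((-24343 - 16821) + 17*55) + 16742) = 1/((-41164 + 935) + 16742) = 1/(-40229 + 16742) = 1/(-23487) = -1/23487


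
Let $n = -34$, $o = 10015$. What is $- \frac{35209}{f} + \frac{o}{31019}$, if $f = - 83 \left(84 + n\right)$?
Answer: $\frac{1133710221}{128728850} \approx 8.807$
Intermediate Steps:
$f = -4150$ ($f = - 83 \left(84 - 34\right) = \left(-83\right) 50 = -4150$)
$- \frac{35209}{f} + \frac{o}{31019} = - \frac{35209}{-4150} + \frac{10015}{31019} = \left(-35209\right) \left(- \frac{1}{4150}\right) + 10015 \cdot \frac{1}{31019} = \frac{35209}{4150} + \frac{10015}{31019} = \frac{1133710221}{128728850}$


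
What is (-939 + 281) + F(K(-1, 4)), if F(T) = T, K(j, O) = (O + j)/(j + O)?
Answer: -657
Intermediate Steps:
K(j, O) = 1 (K(j, O) = (O + j)/(O + j) = 1)
(-939 + 281) + F(K(-1, 4)) = (-939 + 281) + 1 = -658 + 1 = -657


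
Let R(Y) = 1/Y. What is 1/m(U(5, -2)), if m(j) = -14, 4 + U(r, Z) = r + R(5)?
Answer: -1/14 ≈ -0.071429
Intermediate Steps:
R(Y) = 1/Y
U(r, Z) = -19/5 + r (U(r, Z) = -4 + (r + 1/5) = -4 + (1/5 + r) = -19/5 + r)
1/m(U(5, -2)) = 1/(-14) = -1/14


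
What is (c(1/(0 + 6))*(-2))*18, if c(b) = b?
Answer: -6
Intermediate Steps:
(c(1/(0 + 6))*(-2))*18 = (-2/(0 + 6))*18 = (-2/6)*18 = ((1/6)*(-2))*18 = -1/3*18 = -6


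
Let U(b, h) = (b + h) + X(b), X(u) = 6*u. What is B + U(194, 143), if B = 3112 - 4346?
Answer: 267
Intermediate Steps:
B = -1234
U(b, h) = h + 7*b (U(b, h) = (b + h) + 6*b = h + 7*b)
B + U(194, 143) = -1234 + (143 + 7*194) = -1234 + (143 + 1358) = -1234 + 1501 = 267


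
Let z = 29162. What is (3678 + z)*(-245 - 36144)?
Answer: -1195014760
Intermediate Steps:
(3678 + z)*(-245 - 36144) = (3678 + 29162)*(-245 - 36144) = 32840*(-36389) = -1195014760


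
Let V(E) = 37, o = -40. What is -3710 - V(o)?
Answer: -3747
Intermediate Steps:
-3710 - V(o) = -3710 - 1*37 = -3710 - 37 = -3747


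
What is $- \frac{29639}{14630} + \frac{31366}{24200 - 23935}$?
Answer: $\frac{90206049}{775390} \approx 116.34$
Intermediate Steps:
$- \frac{29639}{14630} + \frac{31366}{24200 - 23935} = \left(-29639\right) \frac{1}{14630} + \frac{31366}{24200 - 23935} = - \frac{29639}{14630} + \frac{31366}{265} = \frac{90206049}{775390}$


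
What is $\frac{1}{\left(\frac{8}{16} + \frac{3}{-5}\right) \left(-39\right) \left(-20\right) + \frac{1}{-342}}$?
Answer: $- \frac{342}{26677} \approx -0.01282$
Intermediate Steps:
$\frac{1}{\left(\frac{8}{16} + \frac{3}{-5}\right) \left(-39\right) \left(-20\right) + \frac{1}{-342}} = \frac{1}{\left(8 \cdot \frac{1}{16} + 3 \left(- \frac{1}{5}\right)\right) \left(-39\right) \left(-20\right) - \frac{1}{342}} = \frac{1}{\left(\frac{1}{2} - \frac{3}{5}\right) \left(-39\right) \left(-20\right) - \frac{1}{342}} = \frac{1}{\left(- \frac{1}{10}\right) \left(-39\right) \left(-20\right) - \frac{1}{342}} = \frac{1}{\frac{39}{10} \left(-20\right) - \frac{1}{342}} = \frac{1}{-78 - \frac{1}{342}} = \frac{1}{- \frac{26677}{342}} = - \frac{342}{26677}$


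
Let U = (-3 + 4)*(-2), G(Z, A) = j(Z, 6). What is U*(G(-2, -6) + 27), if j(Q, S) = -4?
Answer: -46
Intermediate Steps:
G(Z, A) = -4
U = -2 (U = 1*(-2) = -2)
U*(G(-2, -6) + 27) = -2*(-4 + 27) = -2*23 = -46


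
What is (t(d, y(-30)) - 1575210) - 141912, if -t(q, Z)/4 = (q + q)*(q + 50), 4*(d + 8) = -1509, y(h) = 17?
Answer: -5500725/2 ≈ -2.7504e+6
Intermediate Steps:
d = -1541/4 (d = -8 + (1/4)*(-1509) = -8 - 1509/4 = -1541/4 ≈ -385.25)
t(q, Z) = -8*q*(50 + q) (t(q, Z) = -4*(q + q)*(q + 50) = -4*2*q*(50 + q) = -8*q*(50 + q))
(t(d, y(-30)) - 1575210) - 141912 = (-8*(-1541/4)*(50 - 1541/4) - 1575210) - 141912 = (-8*(-1541/4)*(-1341/4) - 1575210) - 141912 = (-2066481/2 - 1575210) - 141912 = -5216901/2 - 141912 = -5500725/2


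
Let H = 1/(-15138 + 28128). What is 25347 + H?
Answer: 329257531/12990 ≈ 25347.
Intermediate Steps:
H = 1/12990 ≈ 7.6982e-5
25347 + H = 25347 + 1/12990 = 329257531/12990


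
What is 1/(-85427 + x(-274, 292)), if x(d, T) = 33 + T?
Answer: -1/85102 ≈ -1.1751e-5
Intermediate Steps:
1/(-85427 + x(-274, 292)) = 1/(-85427 + (33 + 292)) = 1/(-85427 + 325) = 1/(-85102) = -1/85102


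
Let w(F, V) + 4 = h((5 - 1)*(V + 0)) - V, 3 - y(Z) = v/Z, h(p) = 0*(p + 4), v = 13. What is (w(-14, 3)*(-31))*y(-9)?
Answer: 8680/9 ≈ 964.44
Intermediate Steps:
h(p) = 0 (h(p) = 0*(4 + p) = 0)
y(Z) = 3 - 13/Z
w(F, V) = -4 - V (w(F, V) = -4 + (0 - V) = -4 - V)
(w(-14, 3)*(-31))*y(-9) = ((-4 - 1*3)*(-31))*(3 - 13/(-9)) = ((-4 - 3)*(-31))*(3 - 13*(-⅑)) = (-7*(-31))*(3 + 13/9) = 217*(40/9) = 8680/9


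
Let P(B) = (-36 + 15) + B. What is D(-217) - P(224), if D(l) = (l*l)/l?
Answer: -420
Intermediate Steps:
D(l) = l (D(l) = l²/l = l)
P(B) = -21 + B
D(-217) - P(224) = -217 - (-21 + 224) = -217 - 1*203 = -217 - 203 = -420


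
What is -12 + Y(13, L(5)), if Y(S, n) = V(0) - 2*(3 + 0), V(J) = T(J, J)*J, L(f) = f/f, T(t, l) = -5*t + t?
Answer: -18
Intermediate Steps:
T(t, l) = -4*t
L(f) = 1
V(J) = -4*J² (V(J) = (-4*J)*J = -4*J²)
Y(S, n) = -6 (Y(S, n) = -4*0² - 2*(3 + 0) = -4*0 - 2*3 = 0 - 6 = -6)
-12 + Y(13, L(5)) = -12 - 6 = -18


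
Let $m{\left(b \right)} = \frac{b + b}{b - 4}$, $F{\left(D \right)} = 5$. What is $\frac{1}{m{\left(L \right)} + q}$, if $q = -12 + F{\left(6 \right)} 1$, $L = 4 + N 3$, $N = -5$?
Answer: $- \frac{15}{83} \approx -0.18072$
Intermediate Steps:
$L = -11$ ($L = 4 - 15 = -11$)
$q = -7$ ($q = -12 + 5 \cdot 1 = -12 + 5 = -7$)
$m{\left(b \right)} = \frac{2 b}{-4 + b}$
$\frac{1}{m{\left(L \right)} + q} = \frac{1}{2 \left(-11\right) \frac{1}{-4 - 11} - 7} = \frac{1}{2 \left(-11\right) \frac{1}{-15} - 7} = \frac{1}{2 \left(-11\right) \left(- \frac{1}{15}\right) - 7} = \frac{1}{\frac{22}{15} - 7} = \frac{1}{- \frac{83}{15}} = - \frac{15}{83}$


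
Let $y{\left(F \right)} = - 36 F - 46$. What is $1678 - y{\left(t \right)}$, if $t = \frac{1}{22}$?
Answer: $\frac{18982}{11} \approx 1725.6$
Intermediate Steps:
$t = \frac{1}{22} \approx 0.045455$
$y{\left(F \right)} = -46 - 36 F$
$1678 - y{\left(t \right)} = 1678 - \left(-46 - \frac{18}{11}\right) = 1678 - - \frac{524}{11} = 1678 + \frac{524}{11} = \frac{18982}{11}$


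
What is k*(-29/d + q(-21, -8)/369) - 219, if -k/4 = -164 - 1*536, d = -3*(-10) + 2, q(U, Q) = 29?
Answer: -1871897/738 ≈ -2536.4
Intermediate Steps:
d = 32 (d = 30 + 2 = 32)
k = 2800 (k = -4*(-164 - 1*536) = -4*(-164 - 536) = -4*(-700) = 2800)
k*(-29/d + q(-21, -8)/369) - 219 = 2800*(-29/32 + 29/369) - 219 = 2800*(-9773/11808) - 219 = -1710275/738 - 219 = -1871897/738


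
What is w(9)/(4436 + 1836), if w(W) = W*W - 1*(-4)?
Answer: 85/6272 ≈ 0.013552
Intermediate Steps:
w(W) = 4 + W² (w(W) = W² + 4 = 4 + W²)
w(9)/(4436 + 1836) = (4 + 9²)/(4436 + 1836) = (4 + 81)/6272 = (1/6272)*85 = 85/6272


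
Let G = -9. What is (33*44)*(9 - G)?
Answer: 26136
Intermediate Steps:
(33*44)*(9 - G) = (33*44)*(9 - 1*(-9)) = 1452*(9 + 9) = 1452*18 = 26136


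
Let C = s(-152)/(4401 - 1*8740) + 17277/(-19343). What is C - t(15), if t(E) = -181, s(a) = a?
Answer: 15119174370/83929277 ≈ 180.14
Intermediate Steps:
C = -72024767/83929277 (C = -152/(4401 - 1*8740) + 17277/(-19343) = -152/(4401 - 8740) + 17277*(-1/19343) = -152/(-4339) - 17277/19343 = -152*(-1/4339) - 17277/19343 = 152/4339 - 17277/19343 = -72024767/83929277 ≈ -0.85816)
C - t(15) = -72024767/83929277 - 1*(-181) = -72024767/83929277 + 181 = 15119174370/83929277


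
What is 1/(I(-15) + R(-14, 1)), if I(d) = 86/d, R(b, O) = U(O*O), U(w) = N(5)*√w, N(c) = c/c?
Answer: -15/71 ≈ -0.21127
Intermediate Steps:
N(c) = 1
U(w) = √w (U(w) = 1*√w = √w)
R(b, O) = √(O²) (R(b, O) = √(O*O) = √(O²))
1/(I(-15) + R(-14, 1)) = 1/(86/(-15) + √(1²)) = 1/(86*(-1/15) + √1) = 1/(-86/15 + 1) = 1/(-71/15) = -15/71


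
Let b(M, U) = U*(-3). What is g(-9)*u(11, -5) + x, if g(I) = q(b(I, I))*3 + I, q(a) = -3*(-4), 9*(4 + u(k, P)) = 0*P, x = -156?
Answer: -264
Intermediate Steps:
b(M, U) = -3*U
u(k, P) = -4 (u(k, P) = -4 + (0*P)/9 = -4 + (⅑)*0 = -4 + 0 = -4)
q(a) = 12
g(I) = 36 + I (g(I) = 12*3 + I = 36 + I)
g(-9)*u(11, -5) + x = (36 - 9)*(-4) - 156 = 27*(-4) - 156 = -108 - 156 = -264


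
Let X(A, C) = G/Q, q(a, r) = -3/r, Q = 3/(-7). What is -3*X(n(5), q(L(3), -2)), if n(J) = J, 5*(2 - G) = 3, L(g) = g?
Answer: 49/5 ≈ 9.8000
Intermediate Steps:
Q = -3/7 (Q = 3*(-⅐) = -3/7 ≈ -0.42857)
G = 7/5 (G = 2 - ⅕*3 = 2 - ⅗ = 7/5 ≈ 1.4000)
X(A, C) = -49/15 (X(A, C) = 7/(5*(-3/7)) = (7/5)*(-7/3) = -49/15)
-3*X(n(5), q(L(3), -2)) = -3*(-49/15) = 49/5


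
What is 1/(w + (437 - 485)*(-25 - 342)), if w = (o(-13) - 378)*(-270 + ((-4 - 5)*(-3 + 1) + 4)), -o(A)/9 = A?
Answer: 1/82344 ≈ 1.2144e-5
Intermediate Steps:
o(A) = -9*A
w = 64728 (w = (-9*(-13) - 378)*(-270 + ((-4 - 5)*(-3 + 1) + 4)) = (117 - 378)*(-270 + (-9*(-2) + 4)) = -261*(-270 + (18 + 4)) = -261*(-270 + 22) = -261*(-248) = 64728)
1/(w + (437 - 485)*(-25 - 342)) = 1/(64728 + (437 - 485)*(-25 - 342)) = 1/(64728 - 48*(-367)) = 1/(64728 + 17616) = 1/82344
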